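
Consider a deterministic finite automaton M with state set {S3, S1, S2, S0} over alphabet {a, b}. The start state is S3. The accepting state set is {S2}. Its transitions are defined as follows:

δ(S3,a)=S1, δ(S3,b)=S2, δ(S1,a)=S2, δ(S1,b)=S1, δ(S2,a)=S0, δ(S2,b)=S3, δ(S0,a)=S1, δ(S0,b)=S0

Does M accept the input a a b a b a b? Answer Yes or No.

No

S3 → S1 → S2 → S3 → S1 → S1 → S2 → S3
End state S3 is not accepting.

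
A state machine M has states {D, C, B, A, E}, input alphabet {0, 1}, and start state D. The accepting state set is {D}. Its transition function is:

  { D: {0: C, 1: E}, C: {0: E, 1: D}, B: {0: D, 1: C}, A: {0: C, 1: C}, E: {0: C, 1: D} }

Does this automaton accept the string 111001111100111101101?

start at D
read '1': D → E
read '1': E → D
read '1': D → E
read '0': E → C
read '0': C → E
read '1': E → D
read '1': D → E
read '1': E → D
read '1': D → E
read '1': E → D
read '0': D → C
read '0': C → E
read '1': E → D
read '1': D → E
read '1': E → D
read '1': D → E
read '0': E → C
read '1': C → D
read '1': D → E
read '0': E → C
read '1': C → D
End state D is accepting.

Yes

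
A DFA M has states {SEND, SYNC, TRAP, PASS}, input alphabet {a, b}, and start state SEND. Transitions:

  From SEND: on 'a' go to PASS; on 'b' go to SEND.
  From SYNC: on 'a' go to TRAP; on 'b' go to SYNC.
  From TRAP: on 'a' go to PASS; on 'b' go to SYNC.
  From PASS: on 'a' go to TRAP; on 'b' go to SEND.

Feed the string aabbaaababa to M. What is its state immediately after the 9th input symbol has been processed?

SEND → PASS → TRAP → SYNC → SYNC → TRAP → PASS → TRAP → SYNC → TRAP
After 9 symbols: TRAP.

TRAP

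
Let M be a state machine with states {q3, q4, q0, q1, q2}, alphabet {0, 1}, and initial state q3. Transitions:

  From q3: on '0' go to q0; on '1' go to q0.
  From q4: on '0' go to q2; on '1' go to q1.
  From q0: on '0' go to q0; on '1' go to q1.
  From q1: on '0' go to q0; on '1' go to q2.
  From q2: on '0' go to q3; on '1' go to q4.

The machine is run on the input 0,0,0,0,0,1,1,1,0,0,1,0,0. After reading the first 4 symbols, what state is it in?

q0

Trace: q3 -0-> q0 -0-> q0 -0-> q0 -0-> q0
After 4 symbols: q0.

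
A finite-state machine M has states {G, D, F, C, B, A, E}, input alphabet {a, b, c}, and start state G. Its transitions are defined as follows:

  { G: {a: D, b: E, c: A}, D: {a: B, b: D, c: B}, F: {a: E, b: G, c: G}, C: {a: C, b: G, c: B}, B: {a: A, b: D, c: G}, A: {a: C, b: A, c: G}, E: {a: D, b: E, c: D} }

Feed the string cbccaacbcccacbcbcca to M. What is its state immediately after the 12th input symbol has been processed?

C

G → A → A → G → A → C → C → B → D → B → G → A → C
After 12 symbols: C.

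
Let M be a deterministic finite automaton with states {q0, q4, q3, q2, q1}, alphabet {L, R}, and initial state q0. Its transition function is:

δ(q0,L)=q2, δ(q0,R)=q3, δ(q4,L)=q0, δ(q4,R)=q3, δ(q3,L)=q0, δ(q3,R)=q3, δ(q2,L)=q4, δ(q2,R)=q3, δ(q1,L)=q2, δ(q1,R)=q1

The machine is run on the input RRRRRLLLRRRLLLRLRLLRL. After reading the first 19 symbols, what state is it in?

Trace: q0 -R-> q3 -R-> q3 -R-> q3 -R-> q3 -R-> q3 -L-> q0 -L-> q2 -L-> q4 -R-> q3 -R-> q3 -R-> q3 -L-> q0 -L-> q2 -L-> q4 -R-> q3 -L-> q0 -R-> q3 -L-> q0 -L-> q2
After 19 symbols: q2.

q2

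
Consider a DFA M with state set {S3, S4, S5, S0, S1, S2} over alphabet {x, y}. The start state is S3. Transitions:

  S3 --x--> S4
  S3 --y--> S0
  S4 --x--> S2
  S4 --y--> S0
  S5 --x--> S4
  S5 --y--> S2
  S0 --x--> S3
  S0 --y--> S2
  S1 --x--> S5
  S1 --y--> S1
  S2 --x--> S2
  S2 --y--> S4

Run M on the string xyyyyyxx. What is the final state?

Trace: S3 -x-> S4 -y-> S0 -y-> S2 -y-> S4 -y-> S0 -y-> S2 -x-> S2 -x-> S2

S2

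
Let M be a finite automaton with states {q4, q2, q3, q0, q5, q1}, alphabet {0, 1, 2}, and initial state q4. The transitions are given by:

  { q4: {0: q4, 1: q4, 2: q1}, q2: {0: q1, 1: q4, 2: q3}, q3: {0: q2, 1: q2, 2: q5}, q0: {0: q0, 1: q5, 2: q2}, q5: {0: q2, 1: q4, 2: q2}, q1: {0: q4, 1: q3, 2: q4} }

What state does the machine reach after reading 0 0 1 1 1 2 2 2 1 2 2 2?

q3

q4 → q4 → q4 → q4 → q4 → q4 → q1 → q4 → q1 → q3 → q5 → q2 → q3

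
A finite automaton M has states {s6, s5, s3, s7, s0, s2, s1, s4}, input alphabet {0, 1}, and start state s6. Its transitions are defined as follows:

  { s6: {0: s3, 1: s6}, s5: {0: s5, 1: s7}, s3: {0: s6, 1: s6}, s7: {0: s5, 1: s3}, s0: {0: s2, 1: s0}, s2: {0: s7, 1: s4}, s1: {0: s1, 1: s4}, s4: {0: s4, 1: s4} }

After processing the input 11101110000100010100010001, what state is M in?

start at s6
read '1': s6 → s6
read '1': s6 → s6
read '1': s6 → s6
read '0': s6 → s3
read '1': s3 → s6
read '1': s6 → s6
read '1': s6 → s6
read '0': s6 → s3
read '0': s3 → s6
read '0': s6 → s3
read '0': s3 → s6
read '1': s6 → s6
read '0': s6 → s3
read '0': s3 → s6
read '0': s6 → s3
read '1': s3 → s6
read '0': s6 → s3
read '1': s3 → s6
read '0': s6 → s3
read '0': s3 → s6
read '0': s6 → s3
read '1': s3 → s6
read '0': s6 → s3
read '0': s3 → s6
read '0': s6 → s3
read '1': s3 → s6

s6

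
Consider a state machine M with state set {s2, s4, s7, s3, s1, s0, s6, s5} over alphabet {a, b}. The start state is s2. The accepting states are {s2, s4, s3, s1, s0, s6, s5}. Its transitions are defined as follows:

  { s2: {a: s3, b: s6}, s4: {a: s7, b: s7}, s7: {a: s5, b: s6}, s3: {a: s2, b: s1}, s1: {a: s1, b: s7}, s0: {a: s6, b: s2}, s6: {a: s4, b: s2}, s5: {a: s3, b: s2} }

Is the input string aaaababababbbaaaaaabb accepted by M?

No

start at s2
read 'a': s2 → s3
read 'a': s3 → s2
read 'a': s2 → s3
read 'a': s3 → s2
read 'b': s2 → s6
read 'a': s6 → s4
read 'b': s4 → s7
read 'a': s7 → s5
read 'b': s5 → s2
read 'a': s2 → s3
read 'b': s3 → s1
read 'b': s1 → s7
read 'b': s7 → s6
read 'a': s6 → s4
read 'a': s4 → s7
read 'a': s7 → s5
read 'a': s5 → s3
read 'a': s3 → s2
read 'a': s2 → s3
read 'b': s3 → s1
read 'b': s1 → s7
End state s7 is not accepting.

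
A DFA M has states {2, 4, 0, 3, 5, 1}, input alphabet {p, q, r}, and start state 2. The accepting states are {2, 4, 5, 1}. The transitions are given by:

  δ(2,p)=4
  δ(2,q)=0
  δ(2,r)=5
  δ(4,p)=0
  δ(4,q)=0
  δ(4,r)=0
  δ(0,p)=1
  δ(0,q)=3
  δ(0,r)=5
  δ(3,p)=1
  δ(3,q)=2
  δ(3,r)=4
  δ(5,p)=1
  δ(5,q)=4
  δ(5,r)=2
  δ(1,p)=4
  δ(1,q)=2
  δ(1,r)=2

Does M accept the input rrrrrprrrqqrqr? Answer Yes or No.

Trace: 2 -r-> 5 -r-> 2 -r-> 5 -r-> 2 -r-> 5 -p-> 1 -r-> 2 -r-> 5 -r-> 2 -q-> 0 -q-> 3 -r-> 4 -q-> 0 -r-> 5
End state 5 is accepting.

Yes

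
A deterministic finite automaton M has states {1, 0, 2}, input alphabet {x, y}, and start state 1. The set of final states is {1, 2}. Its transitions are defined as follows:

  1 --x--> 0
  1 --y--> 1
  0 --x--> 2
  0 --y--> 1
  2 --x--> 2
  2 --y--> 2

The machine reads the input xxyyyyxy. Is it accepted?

Yes

Trace: 1 -x-> 0 -x-> 2 -y-> 2 -y-> 2 -y-> 2 -y-> 2 -x-> 2 -y-> 2
End state 2 is accepting.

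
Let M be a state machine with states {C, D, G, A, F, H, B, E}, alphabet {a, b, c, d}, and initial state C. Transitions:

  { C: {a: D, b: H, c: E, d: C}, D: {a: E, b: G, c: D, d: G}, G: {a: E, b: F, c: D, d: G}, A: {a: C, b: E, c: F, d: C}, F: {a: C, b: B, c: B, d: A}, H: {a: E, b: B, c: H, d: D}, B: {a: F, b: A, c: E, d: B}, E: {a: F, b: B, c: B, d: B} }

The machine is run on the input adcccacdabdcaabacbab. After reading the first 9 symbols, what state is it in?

C → D → G → D → D → D → E → B → B → F
After 9 symbols: F.

F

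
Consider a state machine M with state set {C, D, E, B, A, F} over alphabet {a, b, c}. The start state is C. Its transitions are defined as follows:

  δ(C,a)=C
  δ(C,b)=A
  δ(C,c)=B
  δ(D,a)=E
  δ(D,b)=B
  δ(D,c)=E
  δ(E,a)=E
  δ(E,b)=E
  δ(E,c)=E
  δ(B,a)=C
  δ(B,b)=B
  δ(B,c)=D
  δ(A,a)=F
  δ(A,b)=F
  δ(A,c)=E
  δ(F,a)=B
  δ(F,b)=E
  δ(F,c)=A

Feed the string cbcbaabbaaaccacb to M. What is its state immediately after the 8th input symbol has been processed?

start at C
read 'c': C → B
read 'b': B → B
read 'c': B → D
read 'b': D → B
read 'a': B → C
read 'a': C → C
read 'b': C → A
read 'b': A → F
After 8 symbols: F.

F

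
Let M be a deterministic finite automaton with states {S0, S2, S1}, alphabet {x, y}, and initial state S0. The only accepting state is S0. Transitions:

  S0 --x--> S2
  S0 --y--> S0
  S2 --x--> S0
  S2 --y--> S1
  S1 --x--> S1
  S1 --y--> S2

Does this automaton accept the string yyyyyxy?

No

start at S0
read 'y': S0 → S0
read 'y': S0 → S0
read 'y': S0 → S0
read 'y': S0 → S0
read 'y': S0 → S0
read 'x': S0 → S2
read 'y': S2 → S1
End state S1 is not accepting.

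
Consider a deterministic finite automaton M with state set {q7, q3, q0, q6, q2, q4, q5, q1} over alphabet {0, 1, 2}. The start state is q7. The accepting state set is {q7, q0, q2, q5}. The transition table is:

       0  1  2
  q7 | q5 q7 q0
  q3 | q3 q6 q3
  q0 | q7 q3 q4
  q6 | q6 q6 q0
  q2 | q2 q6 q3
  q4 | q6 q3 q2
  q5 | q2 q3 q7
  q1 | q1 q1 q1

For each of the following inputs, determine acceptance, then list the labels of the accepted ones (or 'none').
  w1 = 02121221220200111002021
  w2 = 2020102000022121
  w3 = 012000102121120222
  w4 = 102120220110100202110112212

w3

w1: Trace: q7 -0-> q5 -2-> q7 -1-> q7 -2-> q0 -1-> q3 -2-> q3 -2-> q3 -1-> q6 -2-> q0 -2-> q4 -0-> q6 -2-> q0 -0-> q7 -0-> q5 -1-> q3 -1-> q6 -1-> q6 -0-> q6 -0-> q6 -2-> q0 -0-> q7 -2-> q0 -1-> q3  → end q3, rejected
w2: Trace: q7 -2-> q0 -0-> q7 -2-> q0 -0-> q7 -1-> q7 -0-> q5 -2-> q7 -0-> q5 -0-> q2 -0-> q2 -0-> q2 -2-> q3 -2-> q3 -1-> q6 -2-> q0 -1-> q3  → end q3, rejected
w3: Trace: q7 -0-> q5 -1-> q3 -2-> q3 -0-> q3 -0-> q3 -0-> q3 -1-> q6 -0-> q6 -2-> q0 -1-> q3 -2-> q3 -1-> q6 -1-> q6 -2-> q0 -0-> q7 -2-> q0 -2-> q4 -2-> q2  → end q2, accepted
w4: Trace: q7 -1-> q7 -0-> q5 -2-> q7 -1-> q7 -2-> q0 -0-> q7 -2-> q0 -2-> q4 -0-> q6 -1-> q6 -1-> q6 -0-> q6 -1-> q6 -0-> q6 -0-> q6 -2-> q0 -0-> q7 -2-> q0 -1-> q3 -1-> q6 -0-> q6 -1-> q6 -1-> q6 -2-> q0 -2-> q4 -1-> q3 -2-> q3  → end q3, rejected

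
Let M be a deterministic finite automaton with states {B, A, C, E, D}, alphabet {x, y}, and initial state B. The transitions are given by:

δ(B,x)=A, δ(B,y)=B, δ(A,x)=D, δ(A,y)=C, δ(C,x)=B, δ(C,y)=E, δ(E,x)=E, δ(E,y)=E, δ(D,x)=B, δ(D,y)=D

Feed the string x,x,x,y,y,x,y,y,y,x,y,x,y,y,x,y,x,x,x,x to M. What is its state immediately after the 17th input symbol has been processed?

B → A → D → B → B → B → A → C → E → E → E → E → E → E → E → E → E → E
After 17 symbols: E.

E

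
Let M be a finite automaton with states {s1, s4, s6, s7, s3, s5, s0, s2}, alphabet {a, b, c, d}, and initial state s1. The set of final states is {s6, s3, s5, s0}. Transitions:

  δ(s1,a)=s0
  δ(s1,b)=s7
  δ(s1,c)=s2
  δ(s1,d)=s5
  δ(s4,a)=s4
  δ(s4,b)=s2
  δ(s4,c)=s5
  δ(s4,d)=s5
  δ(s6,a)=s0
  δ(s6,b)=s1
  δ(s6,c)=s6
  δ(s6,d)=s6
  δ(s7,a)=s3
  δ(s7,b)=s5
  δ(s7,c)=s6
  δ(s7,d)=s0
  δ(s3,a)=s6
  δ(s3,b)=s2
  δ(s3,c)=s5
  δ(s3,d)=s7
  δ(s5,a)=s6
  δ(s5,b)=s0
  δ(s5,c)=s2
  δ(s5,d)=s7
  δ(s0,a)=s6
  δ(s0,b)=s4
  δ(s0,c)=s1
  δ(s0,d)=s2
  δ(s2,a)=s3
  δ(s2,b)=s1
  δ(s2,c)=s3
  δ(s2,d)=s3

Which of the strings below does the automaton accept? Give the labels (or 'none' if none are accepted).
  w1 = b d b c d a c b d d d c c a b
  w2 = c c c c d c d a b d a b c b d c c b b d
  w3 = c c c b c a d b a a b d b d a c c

w1: s1 → s7 → s0 → s4 → s5 → s7 → s3 → s5 → s0 → s2 → s3 → s7 → s6 → s6 → s0 → s4  → end s4, rejected
w2: s1 → s2 → s3 → s5 → s2 → s3 → s5 → s7 → s3 → s2 → s3 → s6 → s1 → s2 → s1 → s5 → s2 → s3 → s2 → s1 → s5  → end s5, accepted
w3: s1 → s2 → s3 → s5 → s0 → s1 → s0 → s2 → s1 → s0 → s6 → s1 → s5 → s0 → s2 → s3 → s5 → s2  → end s2, rejected

w2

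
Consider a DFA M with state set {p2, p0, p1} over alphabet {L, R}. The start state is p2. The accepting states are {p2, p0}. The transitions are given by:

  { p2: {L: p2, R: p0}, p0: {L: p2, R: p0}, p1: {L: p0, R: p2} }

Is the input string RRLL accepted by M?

start at p2
read 'R': p2 → p0
read 'R': p0 → p0
read 'L': p0 → p2
read 'L': p2 → p2
End state p2 is accepting.

Yes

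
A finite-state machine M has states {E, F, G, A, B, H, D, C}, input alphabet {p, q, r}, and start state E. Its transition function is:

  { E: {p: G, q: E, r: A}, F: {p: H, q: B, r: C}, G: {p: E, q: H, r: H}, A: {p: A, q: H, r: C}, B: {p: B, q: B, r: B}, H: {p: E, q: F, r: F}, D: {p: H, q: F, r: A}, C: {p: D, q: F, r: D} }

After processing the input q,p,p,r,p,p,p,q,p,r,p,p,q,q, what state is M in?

F

Trace: E -q-> E -p-> G -p-> E -r-> A -p-> A -p-> A -p-> A -q-> H -p-> E -r-> A -p-> A -p-> A -q-> H -q-> F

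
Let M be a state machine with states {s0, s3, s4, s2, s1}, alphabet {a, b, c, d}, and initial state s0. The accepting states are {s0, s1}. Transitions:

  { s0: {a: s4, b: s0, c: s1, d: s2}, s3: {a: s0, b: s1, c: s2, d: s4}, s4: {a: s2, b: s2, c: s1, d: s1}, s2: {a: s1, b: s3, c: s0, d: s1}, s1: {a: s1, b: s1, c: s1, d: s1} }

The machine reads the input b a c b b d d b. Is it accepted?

start at s0
read 'b': s0 → s0
read 'a': s0 → s4
read 'c': s4 → s1
read 'b': s1 → s1
read 'b': s1 → s1
read 'd': s1 → s1
read 'd': s1 → s1
read 'b': s1 → s1
End state s1 is accepting.

Yes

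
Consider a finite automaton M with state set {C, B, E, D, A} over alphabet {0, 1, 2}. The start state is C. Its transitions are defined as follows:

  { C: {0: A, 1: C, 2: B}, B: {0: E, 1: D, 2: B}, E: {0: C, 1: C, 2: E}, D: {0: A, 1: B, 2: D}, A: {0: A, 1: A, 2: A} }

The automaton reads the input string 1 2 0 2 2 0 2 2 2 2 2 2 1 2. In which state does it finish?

D

start at C
read '1': C → C
read '2': C → B
read '0': B → E
read '2': E → E
read '2': E → E
read '0': E → C
read '2': C → B
read '2': B → B
read '2': B → B
read '2': B → B
read '2': B → B
read '2': B → B
read '1': B → D
read '2': D → D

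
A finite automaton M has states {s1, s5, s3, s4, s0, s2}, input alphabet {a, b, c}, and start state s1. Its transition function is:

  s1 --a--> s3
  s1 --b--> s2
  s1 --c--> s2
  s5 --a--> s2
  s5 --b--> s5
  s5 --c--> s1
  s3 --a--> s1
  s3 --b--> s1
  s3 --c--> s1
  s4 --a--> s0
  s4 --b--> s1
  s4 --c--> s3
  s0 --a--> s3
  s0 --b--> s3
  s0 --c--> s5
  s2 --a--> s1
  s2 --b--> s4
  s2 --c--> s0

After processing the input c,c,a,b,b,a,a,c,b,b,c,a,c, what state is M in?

Trace: s1 -c-> s2 -c-> s0 -a-> s3 -b-> s1 -b-> s2 -a-> s1 -a-> s3 -c-> s1 -b-> s2 -b-> s4 -c-> s3 -a-> s1 -c-> s2

s2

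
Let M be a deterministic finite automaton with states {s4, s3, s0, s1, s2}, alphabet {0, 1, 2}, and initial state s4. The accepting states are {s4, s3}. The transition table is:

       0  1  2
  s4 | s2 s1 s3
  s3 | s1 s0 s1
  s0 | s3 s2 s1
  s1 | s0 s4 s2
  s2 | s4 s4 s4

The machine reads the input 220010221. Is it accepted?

Trace: s4 -2-> s3 -2-> s1 -0-> s0 -0-> s3 -1-> s0 -0-> s3 -2-> s1 -2-> s2 -1-> s4
End state s4 is accepting.

Yes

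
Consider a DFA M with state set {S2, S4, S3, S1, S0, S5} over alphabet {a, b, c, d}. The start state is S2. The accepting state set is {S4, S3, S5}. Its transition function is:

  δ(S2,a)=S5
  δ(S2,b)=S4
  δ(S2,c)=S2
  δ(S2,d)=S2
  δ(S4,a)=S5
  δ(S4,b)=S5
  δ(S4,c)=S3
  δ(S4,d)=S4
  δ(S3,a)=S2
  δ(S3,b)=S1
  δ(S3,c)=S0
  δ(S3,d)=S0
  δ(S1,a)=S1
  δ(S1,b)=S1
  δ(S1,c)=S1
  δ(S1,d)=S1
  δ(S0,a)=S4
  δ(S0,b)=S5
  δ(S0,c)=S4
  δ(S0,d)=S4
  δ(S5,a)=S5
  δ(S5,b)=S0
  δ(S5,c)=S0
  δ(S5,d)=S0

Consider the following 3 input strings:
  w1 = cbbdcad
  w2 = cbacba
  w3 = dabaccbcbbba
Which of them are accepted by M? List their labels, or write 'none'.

w1:
  start at S2
  read 'c': S2 → S2
  read 'b': S2 → S4
  read 'b': S4 → S5
  read 'd': S5 → S0
  read 'c': S0 → S4
  read 'a': S4 → S5
  read 'd': S5 → S0
  end S0, rejected
w2:
  start at S2
  read 'c': S2 → S2
  read 'b': S2 → S4
  read 'a': S4 → S5
  read 'c': S5 → S0
  read 'b': S0 → S5
  read 'a': S5 → S5
  end S5, accepted
w3:
  start at S2
  read 'd': S2 → S2
  read 'a': S2 → S5
  read 'b': S5 → S0
  read 'a': S0 → S4
  read 'c': S4 → S3
  read 'c': S3 → S0
  read 'b': S0 → S5
  read 'c': S5 → S0
  read 'b': S0 → S5
  read 'b': S5 → S0
  read 'b': S0 → S5
  read 'a': S5 → S5
  end S5, accepted

w2, w3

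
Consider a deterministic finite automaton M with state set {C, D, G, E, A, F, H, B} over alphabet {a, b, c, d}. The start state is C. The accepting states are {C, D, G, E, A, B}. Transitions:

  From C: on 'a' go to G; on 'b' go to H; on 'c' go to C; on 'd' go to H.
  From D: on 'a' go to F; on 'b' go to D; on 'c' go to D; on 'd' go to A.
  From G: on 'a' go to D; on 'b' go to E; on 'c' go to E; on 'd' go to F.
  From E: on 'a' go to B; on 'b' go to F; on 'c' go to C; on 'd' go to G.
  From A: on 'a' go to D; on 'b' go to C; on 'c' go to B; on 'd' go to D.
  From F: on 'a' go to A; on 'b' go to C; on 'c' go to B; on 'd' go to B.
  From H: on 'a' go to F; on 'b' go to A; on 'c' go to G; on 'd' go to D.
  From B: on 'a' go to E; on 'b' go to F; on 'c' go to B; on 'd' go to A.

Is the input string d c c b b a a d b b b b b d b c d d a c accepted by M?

C → H → G → E → F → C → G → D → A → C → H → A → C → H → D → D → D → A → D → F → B
End state B is accepting.

Yes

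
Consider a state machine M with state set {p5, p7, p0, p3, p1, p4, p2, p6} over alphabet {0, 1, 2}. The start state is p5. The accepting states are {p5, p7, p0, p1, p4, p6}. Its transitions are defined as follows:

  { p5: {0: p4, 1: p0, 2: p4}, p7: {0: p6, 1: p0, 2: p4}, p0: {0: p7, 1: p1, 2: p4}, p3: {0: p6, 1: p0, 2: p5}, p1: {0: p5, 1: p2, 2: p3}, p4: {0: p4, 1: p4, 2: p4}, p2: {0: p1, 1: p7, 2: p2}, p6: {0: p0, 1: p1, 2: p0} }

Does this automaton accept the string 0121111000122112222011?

start at p5
read '0': p5 → p4
read '1': p4 → p4
read '2': p4 → p4
read '1': p4 → p4
read '1': p4 → p4
read '1': p4 → p4
read '1': p4 → p4
read '0': p4 → p4
read '0': p4 → p4
read '0': p4 → p4
read '1': p4 → p4
read '2': p4 → p4
read '2': p4 → p4
read '1': p4 → p4
read '1': p4 → p4
read '2': p4 → p4
read '2': p4 → p4
read '2': p4 → p4
read '2': p4 → p4
read '0': p4 → p4
read '1': p4 → p4
read '1': p4 → p4
End state p4 is accepting.

Yes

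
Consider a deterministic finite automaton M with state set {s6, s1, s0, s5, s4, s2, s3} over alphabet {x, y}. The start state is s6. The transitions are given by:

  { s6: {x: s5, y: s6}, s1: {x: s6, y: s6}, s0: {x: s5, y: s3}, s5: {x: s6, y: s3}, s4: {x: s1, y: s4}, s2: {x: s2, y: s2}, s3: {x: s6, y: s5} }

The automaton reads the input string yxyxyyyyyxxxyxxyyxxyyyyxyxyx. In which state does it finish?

s6 → s6 → s5 → s3 → s6 → s6 → s6 → s6 → s6 → s6 → s5 → s6 → s5 → s3 → s6 → s5 → s3 → s5 → s6 → s5 → s3 → s5 → s3 → s5 → s6 → s6 → s5 → s3 → s6

s6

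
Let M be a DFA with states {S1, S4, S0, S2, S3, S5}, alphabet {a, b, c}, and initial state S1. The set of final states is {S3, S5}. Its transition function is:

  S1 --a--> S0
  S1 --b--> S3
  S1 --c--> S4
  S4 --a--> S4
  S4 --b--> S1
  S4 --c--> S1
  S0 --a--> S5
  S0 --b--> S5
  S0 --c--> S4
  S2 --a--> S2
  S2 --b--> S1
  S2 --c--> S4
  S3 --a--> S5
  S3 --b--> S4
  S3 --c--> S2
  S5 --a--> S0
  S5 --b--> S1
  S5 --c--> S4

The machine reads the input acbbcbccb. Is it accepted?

Trace: S1 -a-> S0 -c-> S4 -b-> S1 -b-> S3 -c-> S2 -b-> S1 -c-> S4 -c-> S1 -b-> S3
End state S3 is accepting.

Yes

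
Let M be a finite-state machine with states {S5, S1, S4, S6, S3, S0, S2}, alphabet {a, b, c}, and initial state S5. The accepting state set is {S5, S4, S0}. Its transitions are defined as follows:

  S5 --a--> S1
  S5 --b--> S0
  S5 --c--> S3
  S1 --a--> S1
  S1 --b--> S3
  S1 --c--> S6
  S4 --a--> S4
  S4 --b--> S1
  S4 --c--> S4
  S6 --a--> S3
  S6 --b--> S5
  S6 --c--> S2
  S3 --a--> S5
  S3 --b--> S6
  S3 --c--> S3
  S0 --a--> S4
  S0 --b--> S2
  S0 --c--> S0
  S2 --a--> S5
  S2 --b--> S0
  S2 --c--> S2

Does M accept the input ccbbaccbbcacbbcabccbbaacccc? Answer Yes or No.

Trace: S5 -c-> S3 -c-> S3 -b-> S6 -b-> S5 -a-> S1 -c-> S6 -c-> S2 -b-> S0 -b-> S2 -c-> S2 -a-> S5 -c-> S3 -b-> S6 -b-> S5 -c-> S3 -a-> S5 -b-> S0 -c-> S0 -c-> S0 -b-> S2 -b-> S0 -a-> S4 -a-> S4 -c-> S4 -c-> S4 -c-> S4 -c-> S4
End state S4 is accepting.

Yes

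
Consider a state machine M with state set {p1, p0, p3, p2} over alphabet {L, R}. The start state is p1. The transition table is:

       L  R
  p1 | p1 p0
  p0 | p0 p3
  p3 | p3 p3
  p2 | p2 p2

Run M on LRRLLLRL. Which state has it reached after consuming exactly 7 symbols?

p1 → p1 → p0 → p3 → p3 → p3 → p3 → p3
After 7 symbols: p3.

p3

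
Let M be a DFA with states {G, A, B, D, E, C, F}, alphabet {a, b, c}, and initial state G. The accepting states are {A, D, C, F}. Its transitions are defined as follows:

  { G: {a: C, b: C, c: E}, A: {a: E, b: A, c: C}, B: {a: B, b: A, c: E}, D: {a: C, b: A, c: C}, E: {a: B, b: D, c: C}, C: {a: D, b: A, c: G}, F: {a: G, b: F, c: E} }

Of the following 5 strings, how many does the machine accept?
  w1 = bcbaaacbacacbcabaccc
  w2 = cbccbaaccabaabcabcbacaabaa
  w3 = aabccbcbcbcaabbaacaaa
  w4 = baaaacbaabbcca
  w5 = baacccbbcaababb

w1:
  start at G
  read 'b': G → C
  read 'c': C → G
  read 'b': G → C
  read 'a': C → D
  read 'a': D → C
  read 'a': C → D
  read 'c': D → C
  read 'b': C → A
  read 'a': A → E
  read 'c': E → C
  read 'a': C → D
  read 'c': D → C
  read 'b': C → A
  read 'c': A → C
  read 'a': C → D
  read 'b': D → A
  read 'a': A → E
  read 'c': E → C
  read 'c': C → G
  read 'c': G → E
  end E, rejected
w2:
  start at G
  read 'c': G → E
  read 'b': E → D
  read 'c': D → C
  read 'c': C → G
  read 'b': G → C
  read 'a': C → D
  read 'a': D → C
  read 'c': C → G
  read 'c': G → E
  read 'a': E → B
  read 'b': B → A
  read 'a': A → E
  read 'a': E → B
  read 'b': B → A
  read 'c': A → C
  read 'a': C → D
  read 'b': D → A
  read 'c': A → C
  read 'b': C → A
  read 'a': A → E
  read 'c': E → C
  read 'a': C → D
  read 'a': D → C
  read 'b': C → A
  read 'a': A → E
  read 'a': E → B
  end B, rejected
w3:
  start at G
  read 'a': G → C
  read 'a': C → D
  read 'b': D → A
  read 'c': A → C
  read 'c': C → G
  read 'b': G → C
  read 'c': C → G
  read 'b': G → C
  read 'c': C → G
  read 'b': G → C
  read 'c': C → G
  read 'a': G → C
  read 'a': C → D
  read 'b': D → A
  read 'b': A → A
  read 'a': A → E
  read 'a': E → B
  read 'c': B → E
  read 'a': E → B
  read 'a': B → B
  read 'a': B → B
  end B, rejected
w4:
  start at G
  read 'b': G → C
  read 'a': C → D
  read 'a': D → C
  read 'a': C → D
  read 'a': D → C
  read 'c': C → G
  read 'b': G → C
  read 'a': C → D
  read 'a': D → C
  read 'b': C → A
  read 'b': A → A
  read 'c': A → C
  read 'c': C → G
  read 'a': G → C
  end C, accepted
w5:
  start at G
  read 'b': G → C
  read 'a': C → D
  read 'a': D → C
  read 'c': C → G
  read 'c': G → E
  read 'c': E → C
  read 'b': C → A
  read 'b': A → A
  read 'c': A → C
  read 'a': C → D
  read 'a': D → C
  read 'b': C → A
  read 'a': A → E
  read 'b': E → D
  read 'b': D → A
  end A, accepted

2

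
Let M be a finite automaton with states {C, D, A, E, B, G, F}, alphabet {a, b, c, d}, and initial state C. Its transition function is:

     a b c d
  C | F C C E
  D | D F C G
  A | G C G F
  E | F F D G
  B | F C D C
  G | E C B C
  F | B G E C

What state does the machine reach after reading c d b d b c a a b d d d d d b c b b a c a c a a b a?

start at C
read 'c': C → C
read 'd': C → E
read 'b': E → F
read 'd': F → C
read 'b': C → C
read 'c': C → C
read 'a': C → F
read 'a': F → B
read 'b': B → C
read 'd': C → E
read 'd': E → G
read 'd': G → C
read 'd': C → E
read 'd': E → G
read 'b': G → C
read 'c': C → C
read 'b': C → C
read 'b': C → C
read 'a': C → F
read 'c': F → E
read 'a': E → F
read 'c': F → E
read 'a': E → F
read 'a': F → B
read 'b': B → C
read 'a': C → F

F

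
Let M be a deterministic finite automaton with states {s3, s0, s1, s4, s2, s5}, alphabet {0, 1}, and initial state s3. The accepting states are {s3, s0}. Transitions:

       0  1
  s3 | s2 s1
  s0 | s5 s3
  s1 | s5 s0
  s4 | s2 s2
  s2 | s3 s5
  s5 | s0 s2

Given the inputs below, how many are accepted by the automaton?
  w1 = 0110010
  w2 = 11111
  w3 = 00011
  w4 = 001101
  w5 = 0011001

3

w1:
  start at s3
  read '0': s3 → s2
  read '1': s2 → s5
  read '1': s5 → s2
  read '0': s2 → s3
  read '0': s3 → s2
  read '1': s2 → s5
  read '0': s5 → s0
  end s0, accepted
w2:
  start at s3
  read '1': s3 → s1
  read '1': s1 → s0
  read '1': s0 → s3
  read '1': s3 → s1
  read '1': s1 → s0
  end s0, accepted
w3:
  start at s3
  read '0': s3 → s2
  read '0': s2 → s3
  read '0': s3 → s2
  read '1': s2 → s5
  read '1': s5 → s2
  end s2, rejected
w4:
  start at s3
  read '0': s3 → s2
  read '0': s2 → s3
  read '1': s3 → s1
  read '1': s1 → s0
  read '0': s0 → s5
  read '1': s5 → s2
  end s2, rejected
w5:
  start at s3
  read '0': s3 → s2
  read '0': s2 → s3
  read '1': s3 → s1
  read '1': s1 → s0
  read '0': s0 → s5
  read '0': s5 → s0
  read '1': s0 → s3
  end s3, accepted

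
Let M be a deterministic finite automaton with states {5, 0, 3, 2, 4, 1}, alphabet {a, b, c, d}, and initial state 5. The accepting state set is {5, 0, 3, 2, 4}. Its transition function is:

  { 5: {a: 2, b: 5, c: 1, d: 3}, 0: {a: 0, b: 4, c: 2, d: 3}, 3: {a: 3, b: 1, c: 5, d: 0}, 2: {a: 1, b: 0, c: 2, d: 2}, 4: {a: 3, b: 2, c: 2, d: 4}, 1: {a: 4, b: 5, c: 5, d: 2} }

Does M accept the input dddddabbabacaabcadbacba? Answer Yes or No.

start at 5
read 'd': 5 → 3
read 'd': 3 → 0
read 'd': 0 → 3
read 'd': 3 → 0
read 'd': 0 → 3
read 'a': 3 → 3
read 'b': 3 → 1
read 'b': 1 → 5
read 'a': 5 → 2
read 'b': 2 → 0
read 'a': 0 → 0
read 'c': 0 → 2
read 'a': 2 → 1
read 'a': 1 → 4
read 'b': 4 → 2
read 'c': 2 → 2
read 'a': 2 → 1
read 'd': 1 → 2
read 'b': 2 → 0
read 'a': 0 → 0
read 'c': 0 → 2
read 'b': 2 → 0
read 'a': 0 → 0
End state 0 is accepting.

Yes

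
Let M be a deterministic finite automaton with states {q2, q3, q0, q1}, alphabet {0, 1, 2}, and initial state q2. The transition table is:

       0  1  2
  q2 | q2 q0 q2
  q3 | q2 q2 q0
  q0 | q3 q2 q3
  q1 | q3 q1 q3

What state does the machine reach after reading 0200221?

q0

Trace: q2 -0-> q2 -2-> q2 -0-> q2 -0-> q2 -2-> q2 -2-> q2 -1-> q0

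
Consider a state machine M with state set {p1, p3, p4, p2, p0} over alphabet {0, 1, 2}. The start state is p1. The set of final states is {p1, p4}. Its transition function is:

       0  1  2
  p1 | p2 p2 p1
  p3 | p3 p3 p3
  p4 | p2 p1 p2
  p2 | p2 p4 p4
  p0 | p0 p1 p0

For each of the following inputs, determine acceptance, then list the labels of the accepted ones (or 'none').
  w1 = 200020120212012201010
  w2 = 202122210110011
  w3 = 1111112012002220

w2

w1: Trace: p1 -2-> p1 -0-> p2 -0-> p2 -0-> p2 -2-> p4 -0-> p2 -1-> p4 -2-> p2 -0-> p2 -2-> p4 -1-> p1 -2-> p1 -0-> p2 -1-> p4 -2-> p2 -2-> p4 -0-> p2 -1-> p4 -0-> p2 -1-> p4 -0-> p2  → end p2, rejected
w2: Trace: p1 -2-> p1 -0-> p2 -2-> p4 -1-> p1 -2-> p1 -2-> p1 -2-> p1 -1-> p2 -0-> p2 -1-> p4 -1-> p1 -0-> p2 -0-> p2 -1-> p4 -1-> p1  → end p1, accepted
w3: Trace: p1 -1-> p2 -1-> p4 -1-> p1 -1-> p2 -1-> p4 -1-> p1 -2-> p1 -0-> p2 -1-> p4 -2-> p2 -0-> p2 -0-> p2 -2-> p4 -2-> p2 -2-> p4 -0-> p2  → end p2, rejected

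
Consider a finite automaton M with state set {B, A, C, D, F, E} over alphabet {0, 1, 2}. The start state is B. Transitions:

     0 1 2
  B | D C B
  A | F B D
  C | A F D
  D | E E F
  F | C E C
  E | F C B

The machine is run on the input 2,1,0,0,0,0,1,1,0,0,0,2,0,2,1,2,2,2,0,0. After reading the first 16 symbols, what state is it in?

D

Trace: B -2-> B -1-> C -0-> A -0-> F -0-> C -0-> A -1-> B -1-> C -0-> A -0-> F -0-> C -2-> D -0-> E -2-> B -1-> C -2-> D
After 16 symbols: D.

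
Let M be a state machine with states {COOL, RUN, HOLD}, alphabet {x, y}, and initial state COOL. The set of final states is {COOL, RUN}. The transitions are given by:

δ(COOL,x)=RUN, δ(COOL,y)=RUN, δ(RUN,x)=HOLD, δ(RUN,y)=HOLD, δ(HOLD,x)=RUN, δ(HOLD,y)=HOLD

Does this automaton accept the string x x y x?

start at COOL
read 'x': COOL → RUN
read 'x': RUN → HOLD
read 'y': HOLD → HOLD
read 'x': HOLD → RUN
End state RUN is accepting.

Yes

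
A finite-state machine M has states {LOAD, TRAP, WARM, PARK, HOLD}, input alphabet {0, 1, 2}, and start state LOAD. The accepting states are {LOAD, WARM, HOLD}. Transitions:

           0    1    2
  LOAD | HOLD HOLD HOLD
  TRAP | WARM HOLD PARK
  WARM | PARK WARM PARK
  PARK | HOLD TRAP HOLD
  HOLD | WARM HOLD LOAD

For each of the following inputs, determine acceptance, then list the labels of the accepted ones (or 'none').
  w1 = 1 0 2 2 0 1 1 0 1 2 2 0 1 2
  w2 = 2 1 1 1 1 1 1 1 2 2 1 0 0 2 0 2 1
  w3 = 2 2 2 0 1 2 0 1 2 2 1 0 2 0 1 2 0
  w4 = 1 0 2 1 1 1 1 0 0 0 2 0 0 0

w1: Trace: LOAD -1-> HOLD -0-> WARM -2-> PARK -2-> HOLD -0-> WARM -1-> WARM -1-> WARM -0-> PARK -1-> TRAP -2-> PARK -2-> HOLD -0-> WARM -1-> WARM -2-> PARK  → end PARK, rejected
w2: Trace: LOAD -2-> HOLD -1-> HOLD -1-> HOLD -1-> HOLD -1-> HOLD -1-> HOLD -1-> HOLD -1-> HOLD -2-> LOAD -2-> HOLD -1-> HOLD -0-> WARM -0-> PARK -2-> HOLD -0-> WARM -2-> PARK -1-> TRAP  → end TRAP, rejected
w3: Trace: LOAD -2-> HOLD -2-> LOAD -2-> HOLD -0-> WARM -1-> WARM -2-> PARK -0-> HOLD -1-> HOLD -2-> LOAD -2-> HOLD -1-> HOLD -0-> WARM -2-> PARK -0-> HOLD -1-> HOLD -2-> LOAD -0-> HOLD  → end HOLD, accepted
w4: Trace: LOAD -1-> HOLD -0-> WARM -2-> PARK -1-> TRAP -1-> HOLD -1-> HOLD -1-> HOLD -0-> WARM -0-> PARK -0-> HOLD -2-> LOAD -0-> HOLD -0-> WARM -0-> PARK  → end PARK, rejected

w3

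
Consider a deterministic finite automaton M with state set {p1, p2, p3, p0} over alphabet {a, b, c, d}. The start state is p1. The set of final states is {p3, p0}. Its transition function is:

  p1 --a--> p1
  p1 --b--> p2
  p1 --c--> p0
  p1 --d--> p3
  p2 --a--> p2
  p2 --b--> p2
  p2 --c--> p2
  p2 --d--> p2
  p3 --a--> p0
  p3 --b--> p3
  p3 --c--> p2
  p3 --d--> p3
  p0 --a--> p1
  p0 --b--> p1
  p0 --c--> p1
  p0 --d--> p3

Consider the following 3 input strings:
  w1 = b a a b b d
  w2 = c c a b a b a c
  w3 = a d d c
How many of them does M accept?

w1:
  start at p1
  read 'b': p1 → p2
  read 'a': p2 → p2
  read 'a': p2 → p2
  read 'b': p2 → p2
  read 'b': p2 → p2
  read 'd': p2 → p2
  end p2, rejected
w2:
  start at p1
  read 'c': p1 → p0
  read 'c': p0 → p1
  read 'a': p1 → p1
  read 'b': p1 → p2
  read 'a': p2 → p2
  read 'b': p2 → p2
  read 'a': p2 → p2
  read 'c': p2 → p2
  end p2, rejected
w3:
  start at p1
  read 'a': p1 → p1
  read 'd': p1 → p3
  read 'd': p3 → p3
  read 'c': p3 → p2
  end p2, rejected

0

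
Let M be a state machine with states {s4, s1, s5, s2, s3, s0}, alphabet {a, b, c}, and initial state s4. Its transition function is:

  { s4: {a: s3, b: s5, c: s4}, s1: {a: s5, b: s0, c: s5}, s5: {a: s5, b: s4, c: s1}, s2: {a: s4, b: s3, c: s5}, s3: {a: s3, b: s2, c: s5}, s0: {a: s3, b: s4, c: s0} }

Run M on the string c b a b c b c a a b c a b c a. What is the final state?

s4 → s4 → s5 → s5 → s4 → s4 → s5 → s1 → s5 → s5 → s4 → s4 → s3 → s2 → s5 → s5

s5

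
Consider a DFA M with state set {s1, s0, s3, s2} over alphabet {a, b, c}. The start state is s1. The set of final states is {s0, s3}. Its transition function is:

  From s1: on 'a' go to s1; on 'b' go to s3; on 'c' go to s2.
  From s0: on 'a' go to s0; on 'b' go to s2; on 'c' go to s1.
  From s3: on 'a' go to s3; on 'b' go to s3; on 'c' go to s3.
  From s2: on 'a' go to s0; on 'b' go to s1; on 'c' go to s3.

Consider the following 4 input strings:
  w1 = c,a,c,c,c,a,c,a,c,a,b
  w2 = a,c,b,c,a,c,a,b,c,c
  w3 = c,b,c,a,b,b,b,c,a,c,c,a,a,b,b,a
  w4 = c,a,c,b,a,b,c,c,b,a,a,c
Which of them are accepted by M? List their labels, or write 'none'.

w1, w2, w3, w4

w1: s1 → s2 → s0 → s1 → s2 → s3 → s3 → s3 → s3 → s3 → s3 → s3  → end s3, accepted
w2: s1 → s1 → s2 → s1 → s2 → s0 → s1 → s1 → s3 → s3 → s3  → end s3, accepted
w3: s1 → s2 → s1 → s2 → s0 → s2 → s1 → s3 → s3 → s3 → s3 → s3 → s3 → s3 → s3 → s3 → s3  → end s3, accepted
w4: s1 → s2 → s0 → s1 → s3 → s3 → s3 → s3 → s3 → s3 → s3 → s3 → s3  → end s3, accepted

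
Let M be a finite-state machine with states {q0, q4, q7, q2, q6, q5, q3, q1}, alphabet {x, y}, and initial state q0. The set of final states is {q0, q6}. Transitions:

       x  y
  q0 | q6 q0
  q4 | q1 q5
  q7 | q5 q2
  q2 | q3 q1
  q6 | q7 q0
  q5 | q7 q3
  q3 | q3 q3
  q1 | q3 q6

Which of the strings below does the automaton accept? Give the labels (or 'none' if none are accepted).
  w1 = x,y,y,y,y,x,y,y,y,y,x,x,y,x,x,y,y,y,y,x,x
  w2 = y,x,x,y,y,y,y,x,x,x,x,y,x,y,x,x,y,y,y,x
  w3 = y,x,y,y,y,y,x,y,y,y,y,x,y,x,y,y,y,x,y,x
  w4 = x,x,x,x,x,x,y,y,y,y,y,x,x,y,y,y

w3, w4

w1: q0 → q6 → q0 → q0 → q0 → q0 → q6 → q0 → q0 → q0 → q0 → q6 → q7 → q2 → q3 → q3 → q3 → q3 → q3 → q3 → q3 → q3  → end q3, rejected
w2: q0 → q0 → q6 → q7 → q2 → q1 → q6 → q0 → q6 → q7 → q5 → q7 → q2 → q3 → q3 → q3 → q3 → q3 → q3 → q3 → q3  → end q3, rejected
w3: q0 → q0 → q6 → q0 → q0 → q0 → q0 → q6 → q0 → q0 → q0 → q0 → q6 → q0 → q6 → q0 → q0 → q0 → q6 → q0 → q6  → end q6, accepted
w4: q0 → q6 → q7 → q5 → q7 → q5 → q7 → q2 → q1 → q6 → q0 → q0 → q6 → q7 → q2 → q1 → q6  → end q6, accepted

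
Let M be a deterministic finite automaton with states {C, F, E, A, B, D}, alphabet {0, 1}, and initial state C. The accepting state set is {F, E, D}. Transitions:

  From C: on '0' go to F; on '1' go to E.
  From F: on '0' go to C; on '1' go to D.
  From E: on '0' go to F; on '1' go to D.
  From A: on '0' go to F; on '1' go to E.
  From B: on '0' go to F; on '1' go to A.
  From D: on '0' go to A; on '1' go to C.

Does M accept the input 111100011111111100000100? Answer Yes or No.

start at C
read '1': C → E
read '1': E → D
read '1': D → C
read '1': C → E
read '0': E → F
read '0': F → C
read '0': C → F
read '1': F → D
read '1': D → C
read '1': C → E
read '1': E → D
read '1': D → C
read '1': C → E
read '1': E → D
read '1': D → C
read '1': C → E
read '0': E → F
read '0': F → C
read '0': C → F
read '0': F → C
read '0': C → F
read '1': F → D
read '0': D → A
read '0': A → F
End state F is accepting.

Yes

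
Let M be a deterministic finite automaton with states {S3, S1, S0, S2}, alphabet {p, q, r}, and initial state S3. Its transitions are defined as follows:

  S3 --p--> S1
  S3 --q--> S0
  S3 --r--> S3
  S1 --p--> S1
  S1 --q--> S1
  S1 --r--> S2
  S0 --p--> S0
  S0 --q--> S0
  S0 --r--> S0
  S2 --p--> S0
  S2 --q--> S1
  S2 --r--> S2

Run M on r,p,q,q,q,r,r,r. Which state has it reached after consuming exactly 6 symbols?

start at S3
read 'r': S3 → S3
read 'p': S3 → S1
read 'q': S1 → S1
read 'q': S1 → S1
read 'q': S1 → S1
read 'r': S1 → S2
After 6 symbols: S2.

S2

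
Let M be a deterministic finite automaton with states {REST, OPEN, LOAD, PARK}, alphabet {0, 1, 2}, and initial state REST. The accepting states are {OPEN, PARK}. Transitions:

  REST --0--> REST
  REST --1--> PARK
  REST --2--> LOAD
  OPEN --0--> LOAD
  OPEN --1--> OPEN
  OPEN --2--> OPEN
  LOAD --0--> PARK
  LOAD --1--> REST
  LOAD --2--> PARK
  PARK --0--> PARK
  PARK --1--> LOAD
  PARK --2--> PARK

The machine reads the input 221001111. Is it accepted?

No

Trace: REST -2-> LOAD -2-> PARK -1-> LOAD -0-> PARK -0-> PARK -1-> LOAD -1-> REST -1-> PARK -1-> LOAD
End state LOAD is not accepting.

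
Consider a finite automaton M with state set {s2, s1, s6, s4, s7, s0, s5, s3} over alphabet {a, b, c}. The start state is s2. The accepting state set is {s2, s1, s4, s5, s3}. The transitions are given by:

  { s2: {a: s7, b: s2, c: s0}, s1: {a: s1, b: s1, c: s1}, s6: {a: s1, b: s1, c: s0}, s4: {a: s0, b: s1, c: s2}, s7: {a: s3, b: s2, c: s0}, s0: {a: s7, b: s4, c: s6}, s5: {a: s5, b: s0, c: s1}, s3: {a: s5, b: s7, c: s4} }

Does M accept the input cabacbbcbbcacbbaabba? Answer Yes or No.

Yes

s2 → s0 → s7 → s2 → s7 → s0 → s4 → s1 → s1 → s1 → s1 → s1 → s1 → s1 → s1 → s1 → s1 → s1 → s1 → s1 → s1
End state s1 is accepting.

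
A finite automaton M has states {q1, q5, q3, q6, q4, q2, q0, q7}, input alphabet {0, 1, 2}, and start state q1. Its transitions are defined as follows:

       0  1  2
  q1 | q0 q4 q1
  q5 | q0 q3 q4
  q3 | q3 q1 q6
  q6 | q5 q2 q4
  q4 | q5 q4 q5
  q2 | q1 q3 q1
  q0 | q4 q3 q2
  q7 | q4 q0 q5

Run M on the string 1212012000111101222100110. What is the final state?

q5

start at q1
read '1': q1 → q4
read '2': q4 → q5
read '1': q5 → q3
read '2': q3 → q6
read '0': q6 → q5
read '1': q5 → q3
read '2': q3 → q6
read '0': q6 → q5
read '0': q5 → q0
read '0': q0 → q4
read '1': q4 → q4
read '1': q4 → q4
read '1': q4 → q4
read '1': q4 → q4
read '0': q4 → q5
read '1': q5 → q3
read '2': q3 → q6
read '2': q6 → q4
read '2': q4 → q5
read '1': q5 → q3
read '0': q3 → q3
read '0': q3 → q3
read '1': q3 → q1
read '1': q1 → q4
read '0': q4 → q5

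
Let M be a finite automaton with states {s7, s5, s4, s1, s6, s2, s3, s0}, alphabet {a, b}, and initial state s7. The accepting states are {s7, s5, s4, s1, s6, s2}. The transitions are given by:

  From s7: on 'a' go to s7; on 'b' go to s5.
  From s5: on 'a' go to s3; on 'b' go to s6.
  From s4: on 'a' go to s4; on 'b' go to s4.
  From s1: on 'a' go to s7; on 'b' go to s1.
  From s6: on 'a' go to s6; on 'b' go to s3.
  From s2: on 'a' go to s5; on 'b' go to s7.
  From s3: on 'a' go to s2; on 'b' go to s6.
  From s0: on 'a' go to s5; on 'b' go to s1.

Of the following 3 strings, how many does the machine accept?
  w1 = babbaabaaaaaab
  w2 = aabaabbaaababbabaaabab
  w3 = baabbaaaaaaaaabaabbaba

1

w1: Trace: s7 -b-> s5 -a-> s3 -b-> s6 -b-> s3 -a-> s2 -a-> s5 -b-> s6 -a-> s6 -a-> s6 -a-> s6 -a-> s6 -a-> s6 -a-> s6 -b-> s3  → end s3, rejected
w2: Trace: s7 -a-> s7 -a-> s7 -b-> s5 -a-> s3 -a-> s2 -b-> s7 -b-> s5 -a-> s3 -a-> s2 -a-> s5 -b-> s6 -a-> s6 -b-> s3 -b-> s6 -a-> s6 -b-> s3 -a-> s2 -a-> s5 -a-> s3 -b-> s6 -a-> s6 -b-> s3  → end s3, rejected
w3: Trace: s7 -b-> s5 -a-> s3 -a-> s2 -b-> s7 -b-> s5 -a-> s3 -a-> s2 -a-> s5 -a-> s3 -a-> s2 -a-> s5 -a-> s3 -a-> s2 -a-> s5 -b-> s6 -a-> s6 -a-> s6 -b-> s3 -b-> s6 -a-> s6 -b-> s3 -a-> s2  → end s2, accepted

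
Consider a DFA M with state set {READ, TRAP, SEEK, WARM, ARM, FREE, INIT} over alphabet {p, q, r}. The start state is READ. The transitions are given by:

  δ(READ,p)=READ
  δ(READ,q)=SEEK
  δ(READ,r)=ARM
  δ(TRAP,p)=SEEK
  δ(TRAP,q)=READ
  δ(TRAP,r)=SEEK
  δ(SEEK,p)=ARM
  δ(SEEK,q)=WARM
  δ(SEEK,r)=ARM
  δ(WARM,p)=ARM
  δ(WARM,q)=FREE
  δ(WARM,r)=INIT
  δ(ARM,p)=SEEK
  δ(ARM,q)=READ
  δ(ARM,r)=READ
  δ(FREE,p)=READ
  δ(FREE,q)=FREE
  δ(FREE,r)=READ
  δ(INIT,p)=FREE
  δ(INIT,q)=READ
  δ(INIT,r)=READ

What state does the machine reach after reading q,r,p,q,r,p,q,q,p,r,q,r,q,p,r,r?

start at READ
read 'q': READ → SEEK
read 'r': SEEK → ARM
read 'p': ARM → SEEK
read 'q': SEEK → WARM
read 'r': WARM → INIT
read 'p': INIT → FREE
read 'q': FREE → FREE
read 'q': FREE → FREE
read 'p': FREE → READ
read 'r': READ → ARM
read 'q': ARM → READ
read 'r': READ → ARM
read 'q': ARM → READ
read 'p': READ → READ
read 'r': READ → ARM
read 'r': ARM → READ

READ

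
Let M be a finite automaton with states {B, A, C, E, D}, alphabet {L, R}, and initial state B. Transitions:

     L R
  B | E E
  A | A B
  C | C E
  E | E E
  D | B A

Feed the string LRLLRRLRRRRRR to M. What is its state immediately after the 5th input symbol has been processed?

E

start at B
read 'L': B → E
read 'R': E → E
read 'L': E → E
read 'L': E → E
read 'R': E → E
After 5 symbols: E.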